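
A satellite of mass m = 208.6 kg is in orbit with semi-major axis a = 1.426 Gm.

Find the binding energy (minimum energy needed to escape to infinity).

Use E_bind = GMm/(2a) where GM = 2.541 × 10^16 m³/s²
a = 1.426 Gm = 1.426 × 10^9 m
GM = 2.541 × 10^16 m³/s²
m = 208.6 kg
GMm = 2.541 × 10^16 × 208.6 = 5.30053 × 10^18 m³·kg/s²
2a = 2.852 × 10^9 m
E_bind = GMm/(2a) = 1.85853 × 10^9 J ≈ 1.859 GJ

Final answer: 1.859 GJ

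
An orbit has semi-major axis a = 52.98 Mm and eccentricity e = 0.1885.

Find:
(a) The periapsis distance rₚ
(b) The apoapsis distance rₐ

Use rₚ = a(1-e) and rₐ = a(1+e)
a = 52.98 Mm = 5.298 × 10^7 m
e = 0.1885:  1 − e = 0.8115,  1 + e = 1.1885
(a) rₚ = a(1 − e) = 5.298 × 10^7 m × 0.8115 = 4.29933 × 10^7 m ≈ 42.99 Mm
(b) rₐ = a(1 + e) = 5.298 × 10^7 m × 1.1885 = 6.29667 × 10^7 m ≈ 62.97 Mm

Final answer:
(a) rₚ = 42.99 Mm
(b) rₐ = 62.97 Mm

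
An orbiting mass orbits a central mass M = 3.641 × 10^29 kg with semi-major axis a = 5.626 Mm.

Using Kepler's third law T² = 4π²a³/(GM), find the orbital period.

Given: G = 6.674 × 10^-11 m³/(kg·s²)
M = 3.641 × 10^29 kg
GM = G × M = 6.674 × 10^-11 × 3.641 × 10^29 = 2.43 × 10^19 m³/s²
a = 5.626 Mm = 5.626 × 10^6 m
a³ = 1.78073 × 10^20 m³
T = 2π √(a³/GM) = 2π √((1.78073 × 10^20) / (2.43 × 10^19)) = 2π × 2.70705 s
T = 17.0089 s ≈ 17.01 seconds

Final answer: 17.01 seconds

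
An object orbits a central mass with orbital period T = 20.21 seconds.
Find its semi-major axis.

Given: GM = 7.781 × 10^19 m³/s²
T = 20.21 seconds
GM = 7.781 × 10^19 m³/s²
Kepler's third law: a³ = GM T² / (4π²)
T² = 408.444 s²
a³ = (7.781 × 10^19) × 408.444 / (4π²) = 8.05023 × 10^20 m³
a = (a³)^(1/3) = 9.30257 × 10^6 m ≈ 9.303 × 10^6 m

Final answer: 9.303 × 10^6 m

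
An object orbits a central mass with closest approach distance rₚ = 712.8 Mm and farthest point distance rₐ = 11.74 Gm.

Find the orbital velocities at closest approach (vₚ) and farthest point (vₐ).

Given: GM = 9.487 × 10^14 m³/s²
rₚ = 712.8 Mm = 7.128 × 10^8 m
rₐ = 11.74 Gm = 1.174 × 10^10 m
GM = 9.487 × 10^14 m³/s²
a = (rₚ + rₐ)/2 = 6.2264 × 10^9 m
Vis-viva: v² = GM (2/r − 1/a)
vₚ² = 9.487 × 10^14 × (2.80584 × 10^-9 − 1.60606 × 10^-10) = 2.50953 × 10^6 m²/s²
vₚ = 1584.15 m/s ≈ 1.584 km/s
vₐ² = 9.487 × 10^14 × (1.70358 × 10^-10 − 1.60606 × 10^-10) = 9251.06 m²/s²
vₐ = 96.1824 m/s ≈ 96.18 m/s

Final answer: vₚ = 1.584 km/s, vₐ = 96.18 m/s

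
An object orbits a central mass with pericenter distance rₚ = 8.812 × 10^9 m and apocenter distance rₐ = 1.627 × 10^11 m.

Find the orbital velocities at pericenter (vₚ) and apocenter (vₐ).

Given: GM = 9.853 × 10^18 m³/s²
rₚ = 8.812 × 10^9 m
rₐ = 1.627 × 10^11 m
GM = 9.853 × 10^18 m³/s²
a = (rₚ + rₐ)/2 = 8.5756 × 10^10 m
Vis-viva: v² = GM (2/r − 1/a)
vₚ² = 9.853 × 10^18 × (2.26963 × 10^-10 − 1.1661 × 10^-11) = 2.12137 × 10^9 m²/s²
vₚ = 46058.4 m/s ≈ 46.06 km/s
vₐ² = 9.853 × 10^18 × (1.22926 × 10^-11 − 1.1661 × 10^-11) = 6.22287 × 10^6 m²/s²
vₐ = 2494.57 m/s ≈ 2.495 km/s

Final answer: vₚ = 46.06 km/s, vₐ = 2.495 km/s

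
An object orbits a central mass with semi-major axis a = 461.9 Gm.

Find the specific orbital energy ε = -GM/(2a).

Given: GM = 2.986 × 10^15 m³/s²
a = 461.9 Gm = 4.619 × 10^11 m
GM = 2.986 × 10^15 m³/s²
2a = 9.238 × 10^11 m
ε = −GM/(2a) = -3232.3 J/kg ≈ -3.232 kJ/kg

Final answer: -3.232 kJ/kg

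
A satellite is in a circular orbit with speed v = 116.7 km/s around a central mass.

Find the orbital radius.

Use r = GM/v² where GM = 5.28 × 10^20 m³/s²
v = 116.7 km/s = 116700 m/s
GM = 5.28 × 10^20 m³/s²
v² = 1.36189 × 10^10 m²/s²
r = GM/v² = (5.28 × 10^20) / (1.36189 × 10^10) = 3.87697 × 10^10 m ≈ 38.77 Gm

Final answer: 38.77 Gm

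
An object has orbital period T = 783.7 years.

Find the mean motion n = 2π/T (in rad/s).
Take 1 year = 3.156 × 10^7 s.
T = 783.7 years = 2.47336 × 10^10 s
n = 2π / (2.47336 × 10^10 s) = 2.54035 × 10^-10 rad/s ≈ 2.54 × 10^-10 rad/s

Final answer: n = 2.54 × 10^-10 rad/s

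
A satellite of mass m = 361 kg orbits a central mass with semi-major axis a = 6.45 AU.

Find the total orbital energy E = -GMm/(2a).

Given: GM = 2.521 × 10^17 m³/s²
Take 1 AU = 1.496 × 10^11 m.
a = 6.45 AU = 9.6492 × 10^11 m
GM = 2.521 × 10^17 m³/s²
2a = 1.92984 × 10^12 m
GMm = 2.521 × 10^17 × 361 = 9.10081 × 10^19 m³·kg/s²
E = −GMm/(2a) = -4.71584 × 10^7 J ≈ -47.16 MJ

Final answer: -47.16 MJ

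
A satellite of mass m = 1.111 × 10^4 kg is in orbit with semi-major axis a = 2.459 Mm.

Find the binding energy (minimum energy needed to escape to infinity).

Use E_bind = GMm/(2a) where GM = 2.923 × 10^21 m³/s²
a = 2.459 Mm = 2.459 × 10^6 m
GM = 2.923 × 10^21 m³/s²
m = 1.111 × 10^4 kg
GMm = 2.923 × 10^21 × 11110 = 3.24745 × 10^25 m³·kg/s²
2a = 4.918 × 10^6 m
E_bind = GMm/(2a) = 6.6032 × 10^18 J ≈ 6.603 EJ

Final answer: 6.603 EJ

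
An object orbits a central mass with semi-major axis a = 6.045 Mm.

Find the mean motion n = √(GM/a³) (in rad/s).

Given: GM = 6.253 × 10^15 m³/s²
a = 6.045 Mm = 6.045 × 10^6 m
GM = 6.253 × 10^15 m³/s²
a³ = 2.20897 × 10^20 m³
GM/a³ = (6.253 × 10^15) / (2.20897 × 10^20) = 2.83074 × 10^-5 s⁻²
n = √(GM/a³) = 0.00532047 rad/s ≈ 0.00532 rad/s

Final answer: n = 0.00532 rad/s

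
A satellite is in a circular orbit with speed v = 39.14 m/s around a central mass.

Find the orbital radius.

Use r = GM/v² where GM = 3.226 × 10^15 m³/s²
v = 39.14 m/s
GM = 3.226 × 10^15 m³/s²
v² = 1531.94 m²/s²
r = GM/v² = (3.226 × 10^15) / 1531.94 = 2.10583 × 10^12 m ≈ 2.106 Tm

Final answer: 2.106 Tm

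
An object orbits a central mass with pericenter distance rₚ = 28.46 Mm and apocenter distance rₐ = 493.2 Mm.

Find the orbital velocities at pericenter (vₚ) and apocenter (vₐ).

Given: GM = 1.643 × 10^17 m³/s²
rₚ = 28.46 Mm = 2.846 × 10^7 m
rₐ = 493.2 Mm = 4.932 × 10^8 m
GM = 1.643 × 10^17 m³/s²
a = (rₚ + rₐ)/2 = 2.6083 × 10^8 m
Vis-viva: v² = GM (2/r − 1/a)
vₚ² = 1.643 × 10^17 × (7.02741 × 10^-8 − 3.83391 × 10^-9) = 1.09161 × 10^10 m²/s²
vₚ = 104480 m/s ≈ 104.5 km/s
vₐ² = 1.643 × 10^17 × (4.05515 × 10^-9 − 3.83391 × 10^-9) = 3.63489 × 10^7 m²/s²
vₐ = 6029.01 m/s ≈ 6.029 km/s

Final answer: vₚ = 104.5 km/s, vₐ = 6.029 km/s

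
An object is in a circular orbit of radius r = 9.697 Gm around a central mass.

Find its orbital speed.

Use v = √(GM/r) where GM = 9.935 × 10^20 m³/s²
r = 9.697 Gm = 9.697 × 10^9 m
GM = 9.935 × 10^20 m³/s²
GM/r = (9.935 × 10^20) / (9.697 × 10^9) = 1.02454 × 10^11 m²/s²
v = √(GM/r) = 320085 m/s ≈ 320.1 km/s

Final answer: 320.1 km/s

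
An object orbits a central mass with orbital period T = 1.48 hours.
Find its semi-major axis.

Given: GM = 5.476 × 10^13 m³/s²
T = 1.48 hours = 5328 s
GM = 5.476 × 10^13 m³/s²
Kepler's third law: a³ = GM T² / (4π²)
T² = 2.83876 × 10^7 s²
a³ = (5.476 × 10^13) × (2.83876 × 10^7) / (4π²) = 3.9376 × 10^19 m³
a = (a³)^(1/3) = 3.40208 × 10^6 m ≈ 3.402 Mm

Final answer: 3.402 Mm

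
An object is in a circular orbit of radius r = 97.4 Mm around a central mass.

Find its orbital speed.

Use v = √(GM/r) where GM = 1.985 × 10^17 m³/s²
r = 97.4 Mm = 9.74 × 10^7 m
GM = 1.985 × 10^17 m³/s²
GM/r = (1.985 × 10^17) / (9.74 × 10^7) = 2.03799 × 10^9 m²/s²
v = √(GM/r) = 45144.1 m/s ≈ 45.14 km/s

Final answer: 45.14 km/s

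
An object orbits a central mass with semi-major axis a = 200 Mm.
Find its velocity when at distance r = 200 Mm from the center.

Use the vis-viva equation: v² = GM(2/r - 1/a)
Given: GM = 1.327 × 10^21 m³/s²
a = 200 Mm = 2 × 10^8 m
r = 200 Mm = 2 × 10^8 m
GM = 1.327 × 10^21 m³/s²
2/r − 1/a = 1 × 10^-8 − 5 × 10^-9 = 5 × 10^-9 m⁻¹
v² = GM (2/r − 1/a) = 6.635 × 10^12 m²/s²
v = 2.57585 × 10^6 m/s ≈ 2576 km/s

Final answer: 2576 km/s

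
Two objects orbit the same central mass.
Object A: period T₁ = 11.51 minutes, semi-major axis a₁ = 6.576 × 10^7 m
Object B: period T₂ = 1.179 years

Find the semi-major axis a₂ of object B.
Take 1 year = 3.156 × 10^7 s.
T₁ = 11.51 minutes = 690.6 s
T₂ = 1.179 years = 3.72092 × 10^7 s
a₁ = 6.576 × 10^7 m
Kepler's third law: (T₂/T₁)² = (a₂/a₁)³  ⇒  a₂ = a₁ (T₂/T₁)^(2/3)
T₂/T₁ = 53879.6
(T₂/T₁)^(2/3) = 1426.54
a₂ = 6.576 × 10^7 m × 1426.54 = 9.3809 × 10^10 m ≈ 9.381 × 10^10 m

Final answer: a₂ = 9.381 × 10^10 m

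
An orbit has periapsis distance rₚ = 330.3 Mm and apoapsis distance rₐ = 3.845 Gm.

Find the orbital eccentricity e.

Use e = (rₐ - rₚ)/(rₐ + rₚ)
rₚ = 330.3 Mm = 3.303 × 10^8 m
rₐ = 3.845 Gm = 3.845 × 10^9 m
rₐ − rₚ = 3.5147 × 10^9 m
rₐ + rₚ = 4.1753 × 10^9 m
e = (rₐ − rₚ)/(rₐ + rₚ) = 0.841784

Final answer: e = 0.8418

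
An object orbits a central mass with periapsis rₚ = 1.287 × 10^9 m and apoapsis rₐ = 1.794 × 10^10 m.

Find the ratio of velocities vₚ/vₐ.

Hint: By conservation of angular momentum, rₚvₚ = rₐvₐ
rₚ = 1.287 × 10^9 m
rₐ = 1.794 × 10^10 m
rₚvₚ = rₐvₐ  ⇒  vₚ/vₐ = rₐ/rₚ
vₚ/vₐ = (1.794 × 10^10) / (1.287 × 10^9) = 13.9394

Final answer: vₚ/vₐ = 13.94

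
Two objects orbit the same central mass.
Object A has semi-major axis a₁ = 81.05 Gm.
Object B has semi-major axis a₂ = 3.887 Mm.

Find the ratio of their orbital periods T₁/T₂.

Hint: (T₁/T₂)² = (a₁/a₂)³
a₁ = 81.05 Gm = 8.105 × 10^10 m
a₂ = 3.887 Mm = 3.887 × 10^6 m
a₁/a₂ = 20851.6
T₁/T₂ = (a₁/a₂)^(3/2) = (20851.6)^1.5 = 3.01098 × 10^6

Final answer: T₁/T₂ = 3.011 × 10^6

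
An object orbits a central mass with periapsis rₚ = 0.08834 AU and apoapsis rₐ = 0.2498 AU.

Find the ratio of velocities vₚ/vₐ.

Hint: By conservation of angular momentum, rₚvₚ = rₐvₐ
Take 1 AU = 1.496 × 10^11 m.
rₚ = 0.08834 AU = 1.32157 × 10^10 m
rₐ = 0.2498 AU = 3.73701 × 10^10 m
rₚvₚ = rₐvₐ  ⇒  vₚ/vₐ = rₐ/rₚ
vₚ/vₐ = (3.73701 × 10^10) / (1.32157 × 10^10) = 2.82771

Final answer: vₚ/vₐ = 2.828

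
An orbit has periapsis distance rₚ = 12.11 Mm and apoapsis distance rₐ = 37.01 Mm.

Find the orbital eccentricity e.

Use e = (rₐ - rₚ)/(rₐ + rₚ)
rₚ = 12.11 Mm = 1.211 × 10^7 m
rₐ = 37.01 Mm = 3.701 × 10^7 m
rₐ − rₚ = 2.49 × 10^7 m
rₐ + rₚ = 4.912 × 10^7 m
e = (rₐ − rₚ)/(rₐ + rₚ) = 0.506922

Final answer: e = 0.5069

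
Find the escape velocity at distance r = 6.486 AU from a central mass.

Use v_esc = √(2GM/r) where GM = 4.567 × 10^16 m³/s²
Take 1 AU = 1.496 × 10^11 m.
r = 6.486 AU = 9.70306 × 10^11 m
GM = 4.567 × 10^16 m³/s²
2GM/r = 2 × (4.567 × 10^16) / (9.70306 × 10^11) = 94135.3 m²/s²
v_esc = √(2GM/r) = 306.815 m/s ≈ 306.8 m/s

Final answer: 306.8 m/s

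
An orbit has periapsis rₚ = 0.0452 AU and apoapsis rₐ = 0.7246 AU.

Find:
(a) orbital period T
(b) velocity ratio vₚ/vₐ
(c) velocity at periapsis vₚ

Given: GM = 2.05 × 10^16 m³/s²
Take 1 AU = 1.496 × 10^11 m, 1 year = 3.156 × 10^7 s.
rₚ = 0.0452 AU = 6.76192 × 10^9 m
rₐ = 0.7246 AU = 1.084 × 10^11 m
GM = 2.05 × 10^16 m³/s²
a = (rₚ + rₐ)/2 = 5.7581 × 10^10 m
e = (rₐ − rₚ)/(rₐ + rₚ) = (1.01638 × 10^11) / (1.15162 × 10^11) = 0.882567
(a) a³ = 1.90914 × 10^32 m³;  T = 2π √(a³/GM) = 2π × 9.65033 × 10^7 s = 6.06348 × 10^8 s ≈ 19.21 years
(b) vₚ/vₐ = rₐ/rₚ (angular momentum) = (1.084 × 10^11) / (6.76192 × 10^9) = 16.031 ≈ 16.03
(c) vₚ² = GM (2/rₚ − 1/a) = 2.05 × 10^16 × (2.95774 × 10^-10 − 1.73668 × 10^-11) = 5.70735 × 10^6 m²/s²;  vₚ = 2389.01 m/s ≈ 0.504 AU/year

Final answer:
(a) orbital period T = 19.21 years
(b) velocity ratio vₚ/vₐ = 16.03
(c) velocity at periapsis vₚ = 0.504 AU/year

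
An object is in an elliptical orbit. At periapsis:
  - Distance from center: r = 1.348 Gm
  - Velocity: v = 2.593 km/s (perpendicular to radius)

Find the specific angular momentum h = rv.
r = 1.348 Gm = 1.348 × 10^9 m
v = 2.593 km/s = 2593 m/s
h = rv = 1.348 × 10^9 × 2593 = 3.49536 × 10^12 m²/s ≈ 3.495 × 10^12 m²/s

Final answer: h = 3.495 × 10^12 m²/s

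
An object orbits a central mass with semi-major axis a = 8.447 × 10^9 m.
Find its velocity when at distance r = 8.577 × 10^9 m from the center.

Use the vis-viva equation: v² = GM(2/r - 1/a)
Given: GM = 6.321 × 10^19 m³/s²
a = 8.447 × 10^9 m
r = 8.577 × 10^9 m
GM = 6.321 × 10^19 m³/s²
2/r − 1/a = 2.33182 × 10^-10 − 1.18385 × 10^-10 = 1.14797 × 10^-10 m⁻¹
v² = GM (2/r − 1/a) = 7.25629 × 10^9 m²/s²
v = 85183.9 m/s ≈ 85.18 km/s

Final answer: 85.18 km/s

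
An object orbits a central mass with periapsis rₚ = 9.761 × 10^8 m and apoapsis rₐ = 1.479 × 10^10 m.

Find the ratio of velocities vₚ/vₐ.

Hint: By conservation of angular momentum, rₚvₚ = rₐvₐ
rₚ = 9.761 × 10^8 m
rₐ = 1.479 × 10^10 m
rₚvₚ = rₐvₐ  ⇒  vₚ/vₐ = rₐ/rₚ
vₚ/vₐ = (1.479 × 10^10) / (9.761 × 10^8) = 15.1521

Final answer: vₚ/vₐ = 15.15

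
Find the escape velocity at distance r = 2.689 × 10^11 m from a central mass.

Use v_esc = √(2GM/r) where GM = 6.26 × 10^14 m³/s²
r = 2.689 × 10^11 m
GM = 6.26 × 10^14 m³/s²
2GM/r = 2 × (6.26 × 10^14) / (2.689 × 10^11) = 4656.01 m²/s²
v_esc = √(2GM/r) = 68.2349 m/s ≈ 68.23 m/s

Final answer: 68.23 m/s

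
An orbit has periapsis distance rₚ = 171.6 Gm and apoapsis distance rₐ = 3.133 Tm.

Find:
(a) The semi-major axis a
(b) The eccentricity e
rₚ = 171.6 Gm = 1.716 × 10^11 m
rₐ = 3.133 Tm = 3.133 × 10^12 m
(a) a = (rₚ + rₐ)/2 = 1.6523 × 10^12 m ≈ 1.652 Tm
(b) e = (rₐ − rₚ)/(rₐ + rₚ) = (2.9614 × 10^12) / (3.3046 × 10^12) = 0.896145

Final answer:
(a) a = 1.652 Tm
(b) e = 0.8961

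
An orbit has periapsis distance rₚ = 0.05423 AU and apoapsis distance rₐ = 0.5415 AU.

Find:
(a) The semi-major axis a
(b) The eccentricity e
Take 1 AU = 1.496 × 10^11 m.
rₚ = 0.05423 AU = 8.11281 × 10^9 m
rₐ = 0.5415 AU = 8.10084 × 10^10 m
(a) a = (rₚ + rₐ)/2 = 4.45606 × 10^10 m ≈ 0.2979 AU
(b) e = (rₐ − rₚ)/(rₐ + rₚ) = (7.28956 × 10^10) / (8.91212 × 10^10) = 0.817938

Final answer:
(a) a = 0.2979 AU
(b) e = 0.8179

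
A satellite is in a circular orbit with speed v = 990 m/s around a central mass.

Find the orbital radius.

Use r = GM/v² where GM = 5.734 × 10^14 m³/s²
v = 990 m/s
GM = 5.734 × 10^14 m³/s²
v² = 980100 m²/s²
r = GM/v² = (5.734 × 10^14) / 980100 = 5.85042 × 10^8 m ≈ 5.85 × 10^8 m

Final answer: 5.85 × 10^8 m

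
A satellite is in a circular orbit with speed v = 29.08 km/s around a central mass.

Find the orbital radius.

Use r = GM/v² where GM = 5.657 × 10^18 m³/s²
v = 29.08 km/s = 29080 m/s
GM = 5.657 × 10^18 m³/s²
v² = 8.45646 × 10^8 m²/s²
r = GM/v² = (5.657 × 10^18) / (8.45646 × 10^8) = 6.68956 × 10^9 m ≈ 6.69 × 10^9 m

Final answer: 6.69 × 10^9 m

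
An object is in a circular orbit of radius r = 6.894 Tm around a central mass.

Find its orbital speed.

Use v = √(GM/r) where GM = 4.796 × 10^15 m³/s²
r = 6.894 Tm = 6.894 × 10^12 m
GM = 4.796 × 10^15 m³/s²
GM/r = (4.796 × 10^15) / (6.894 × 10^12) = 695.677 m²/s²
v = √(GM/r) = 26.3757 m/s ≈ 26.38 m/s

Final answer: 26.38 m/s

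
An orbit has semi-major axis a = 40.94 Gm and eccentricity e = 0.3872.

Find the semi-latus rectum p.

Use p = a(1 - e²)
a = 40.94 Gm = 4.094 × 10^10 m
e = 0.3872,  e² = 0.149924,  1 − e² = 0.850076
p = a(1 − e²) = 4.094 × 10^10 m × 0.850076 = 3.48021 × 10^10 m ≈ 34.8 Gm

Final answer: p = 34.8 Gm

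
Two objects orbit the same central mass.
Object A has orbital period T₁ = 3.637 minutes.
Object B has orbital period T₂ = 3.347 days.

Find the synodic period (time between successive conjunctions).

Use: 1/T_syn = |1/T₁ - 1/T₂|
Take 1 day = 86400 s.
T₁ = 3.637 minutes = 218.22 s
T₂ = 3.347 days = 289181 s
1/T₁ = 0.00458253 s⁻¹
1/T₂ = 3.45804 × 10^-6 s⁻¹
|1/T₁ − 1/T₂| = 0.00457907 s⁻¹
T_syn = 1 / |1/T₁ − 1/T₂| = 218.385 s ≈ 3.64 minutes

Final answer: T_syn = 3.64 minutes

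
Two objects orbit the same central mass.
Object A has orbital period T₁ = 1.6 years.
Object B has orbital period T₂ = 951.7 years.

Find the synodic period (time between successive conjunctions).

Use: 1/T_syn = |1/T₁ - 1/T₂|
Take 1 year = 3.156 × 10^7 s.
T₁ = 1.6 years = 5.0496 × 10^7 s
T₂ = 951.7 years = 3.00357 × 10^10 s
1/T₁ = 1.98035 × 10^-8 s⁻¹
1/T₂ = 3.32938 × 10^-11 s⁻¹
|1/T₁ − 1/T₂| = 1.97703 × 10^-8 s⁻¹
T_syn = 1 / |1/T₁ − 1/T₂| = 5.0581 × 10^7 s ≈ 1.603 years

Final answer: T_syn = 1.603 years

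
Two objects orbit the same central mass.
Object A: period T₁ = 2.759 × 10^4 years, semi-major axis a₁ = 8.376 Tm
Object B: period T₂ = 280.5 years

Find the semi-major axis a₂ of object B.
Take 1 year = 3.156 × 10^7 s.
T₁ = 2.759 × 10^4 years = 8.7074 × 10^11 s
T₂ = 280.5 years = 8.85258 × 10^9 s
a₁ = 8.376 Tm = 8.376 × 10^12 m
Kepler's third law: (T₂/T₁)² = (a₂/a₁)³  ⇒  a₂ = a₁ (T₂/T₁)^(2/3)
T₂/T₁ = 0.0101667
(T₂/T₁)^(2/3) = 0.0469304
a₂ = 8.376 × 10^12 m × 0.0469304 = 3.93089 × 10^11 m ≈ 393.1 Gm

Final answer: a₂ = 393.1 Gm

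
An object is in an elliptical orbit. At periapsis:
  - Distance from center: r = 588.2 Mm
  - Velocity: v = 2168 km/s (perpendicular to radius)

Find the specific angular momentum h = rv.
r = 588.2 Mm = 5.882 × 10^8 m
v = 2168 km/s = 2.168 × 10^6 m/s
h = rv = 5.882 × 10^8 × 2.168 × 10^6 = 1.27522 × 10^15 m²/s ≈ 1.275 × 10^15 m²/s

Final answer: h = 1.275 × 10^15 m²/s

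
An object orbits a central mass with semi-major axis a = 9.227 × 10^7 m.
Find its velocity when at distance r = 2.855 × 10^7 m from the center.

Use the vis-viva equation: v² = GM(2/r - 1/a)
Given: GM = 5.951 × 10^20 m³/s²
a = 9.227 × 10^7 m
r = 2.855 × 10^7 m
GM = 5.951 × 10^20 m³/s²
2/r − 1/a = 7.00525 × 10^-8 − 1.08378 × 10^-8 = 5.92148 × 10^-8 m⁻¹
v² = GM (2/r − 1/a) = 3.52387 × 10^13 m²/s²
v = 5.93622 × 10^6 m/s ≈ 5936 km/s

Final answer: 5936 km/s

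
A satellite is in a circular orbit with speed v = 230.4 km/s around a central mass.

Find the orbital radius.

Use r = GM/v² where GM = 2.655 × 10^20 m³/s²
v = 230.4 km/s = 230400 m/s
GM = 2.655 × 10^20 m³/s²
v² = 5.30842 × 10^10 m²/s²
r = GM/v² = (2.655 × 10^20) / (5.30842 × 10^10) = 5.00149 × 10^9 m ≈ 5.001 Gm

Final answer: 5.001 Gm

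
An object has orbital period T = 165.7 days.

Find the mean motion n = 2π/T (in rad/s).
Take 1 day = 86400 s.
T = 165.7 days = 1.43165 × 10^7 s
n = 2π / (1.43165 × 10^7 s) = 4.38878 × 10^-7 rad/s ≈ 4.389 × 10^-7 rad/s

Final answer: n = 4.389 × 10^-7 rad/s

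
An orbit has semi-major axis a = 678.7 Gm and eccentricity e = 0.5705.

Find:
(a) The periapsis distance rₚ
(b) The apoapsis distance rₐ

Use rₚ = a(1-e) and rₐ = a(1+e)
a = 678.7 Gm = 6.787 × 10^11 m
e = 0.5705:  1 − e = 0.4295,  1 + e = 1.5705
(a) rₚ = a(1 − e) = 6.787 × 10^11 m × 0.4295 = 2.91502 × 10^11 m ≈ 291.5 Gm
(b) rₐ = a(1 + e) = 6.787 × 10^11 m × 1.5705 = 1.0659 × 10^12 m ≈ 1.066 Tm

Final answer:
(a) rₚ = 291.5 Gm
(b) rₐ = 1.066 Tm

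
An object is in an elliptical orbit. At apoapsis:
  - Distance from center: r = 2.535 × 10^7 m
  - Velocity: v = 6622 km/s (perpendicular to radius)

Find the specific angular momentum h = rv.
r = 2.535 × 10^7 m
v = 6622 km/s = 6.622 × 10^6 m/s
h = rv = 2.535 × 10^7 × 6.622 × 10^6 = 1.67868 × 10^14 m²/s ≈ 1.679 × 10^14 m²/s

Final answer: h = 1.679 × 10^14 m²/s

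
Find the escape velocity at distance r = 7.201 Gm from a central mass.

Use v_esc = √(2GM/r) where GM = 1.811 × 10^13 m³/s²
r = 7.201 Gm = 7.201 × 10^9 m
GM = 1.811 × 10^13 m³/s²
2GM/r = 2 × (1.811 × 10^13) / (7.201 × 10^9) = 5029.86 m²/s²
v_esc = √(2GM/r) = 70.9215 m/s ≈ 70.92 m/s

Final answer: 70.92 m/s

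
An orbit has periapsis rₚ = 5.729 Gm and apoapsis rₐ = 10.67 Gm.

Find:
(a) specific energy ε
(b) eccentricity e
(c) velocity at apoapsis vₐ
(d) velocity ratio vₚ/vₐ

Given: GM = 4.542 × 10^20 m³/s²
rₚ = 5.729 Gm = 5.729 × 10^9 m
rₐ = 10.67 Gm = 1.067 × 10^10 m
GM = 4.542 × 10^20 m³/s²
a = (rₚ + rₐ)/2 = 8.1995 × 10^9 m
e = (rₐ − rₚ)/(rₐ + rₚ) = (4.941 × 10^9) / (1.6399 × 10^10) = 0.301299
(a) 2a = 1.6399 × 10^10 m;  ε = −GM/(2a) = -2.76968 × 10^10 J/kg ≈ -27.7 GJ/kg
(b) e = 0.301299 ≈ 0.3013
(c) vₐ² = GM (2/rₐ − 1/a) = 4.542 × 10^20 × (1.87441 × 10^-10 − 1.21959 × 10^-10) = 2.97423 × 10^10 m²/s²;  vₐ = 172459 m/s ≈ 172.5 km/s
(d) vₚ/vₐ = rₐ/rₚ (angular momentum) = (1.067 × 10^10) / (5.729 × 10^9) = 1.86245 ≈ 1.862

Final answer:
(a) specific energy ε = -27.7 GJ/kg
(b) eccentricity e = 0.3013
(c) velocity at apoapsis vₐ = 172.5 km/s
(d) velocity ratio vₚ/vₐ = 1.862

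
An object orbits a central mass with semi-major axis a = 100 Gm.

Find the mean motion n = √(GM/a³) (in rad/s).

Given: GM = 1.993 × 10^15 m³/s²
a = 100 Gm = 1 × 10^11 m
GM = 1.993 × 10^15 m³/s²
a³ = 1 × 10^33 m³
GM/a³ = (1.993 × 10^15) / (1 × 10^33) = 1.993 × 10^-18 s⁻²
n = √(GM/a³) = 1.41174 × 10^-9 rad/s ≈ 1.412 × 10^-9 rad/s

Final answer: n = 1.412 × 10^-9 rad/s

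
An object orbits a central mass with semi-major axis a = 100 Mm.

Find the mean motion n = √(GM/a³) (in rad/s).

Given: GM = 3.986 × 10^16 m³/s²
a = 100 Mm = 1 × 10^8 m
GM = 3.986 × 10^16 m³/s²
a³ = 1 × 10^24 m³
GM/a³ = (3.986 × 10^16) / (1 × 10^24) = 3.986 × 10^-8 s⁻²
n = √(GM/a³) = 0.00019965 rad/s ≈ 0.0001996 rad/s

Final answer: n = 0.0001996 rad/s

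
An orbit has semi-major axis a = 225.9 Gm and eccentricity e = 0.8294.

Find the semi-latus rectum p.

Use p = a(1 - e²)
a = 225.9 Gm = 2.259 × 10^11 m
e = 0.8294,  e² = 0.687904,  1 − e² = 0.312096
p = a(1 − e²) = 2.259 × 10^11 m × 0.312096 = 7.05024 × 10^10 m ≈ 70.5 Gm

Final answer: p = 70.5 Gm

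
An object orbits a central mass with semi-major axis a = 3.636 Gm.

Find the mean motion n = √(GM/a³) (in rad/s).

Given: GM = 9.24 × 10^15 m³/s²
a = 3.636 Gm = 3.636 × 10^9 m
GM = 9.24 × 10^15 m³/s²
a³ = 4.80697 × 10^28 m³
GM/a³ = (9.24 × 10^15) / (4.80697 × 10^28) = 1.92221 × 10^-13 s⁻²
n = √(GM/a³) = 4.3843 × 10^-7 rad/s ≈ 4.384 × 10^-7 rad/s

Final answer: n = 4.384 × 10^-7 rad/s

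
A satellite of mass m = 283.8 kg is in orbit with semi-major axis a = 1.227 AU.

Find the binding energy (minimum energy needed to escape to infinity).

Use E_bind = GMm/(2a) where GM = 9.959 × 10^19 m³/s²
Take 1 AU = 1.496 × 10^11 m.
a = 1.227 AU = 1.83559 × 10^11 m
GM = 9.959 × 10^19 m³/s²
m = 283.8 kg
GMm = 9.959 × 10^19 × 283.8 = 2.82636 × 10^22 m³·kg/s²
2a = 3.67118 × 10^11 m
E_bind = GMm/(2a) = 7.69878 × 10^10 J ≈ 76.99 GJ

Final answer: 76.99 GJ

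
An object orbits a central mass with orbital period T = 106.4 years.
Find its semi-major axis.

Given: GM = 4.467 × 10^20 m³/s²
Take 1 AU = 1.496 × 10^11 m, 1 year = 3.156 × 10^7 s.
T = 106.4 years = 3.35798 × 10^9 s
GM = 4.467 × 10^20 m³/s²
Kepler's third law: a³ = GM T² / (4π²)
T² = 1.12761 × 10^19 s²
a³ = (4.467 × 10^20) × (1.12761 × 10^19) / (4π²) = 1.27589 × 10^38 m³
a = (a³)^(1/3) = 5.03429 × 10^12 m ≈ 33.65 AU

Final answer: 33.65 AU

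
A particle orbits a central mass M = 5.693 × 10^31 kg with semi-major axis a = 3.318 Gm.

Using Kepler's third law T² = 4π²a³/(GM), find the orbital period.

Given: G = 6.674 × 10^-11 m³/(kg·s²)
M = 5.693 × 10^31 kg
GM = G × M = 6.674 × 10^-11 × 5.693 × 10^31 = 3.79951 × 10^21 m³/s²
a = 3.318 Gm = 3.318 × 10^9 m
a³ = 3.65283 × 10^28 m³
T = 2π √(a³/GM) = 2π √((3.65283 × 10^28) / (3.79951 × 10^21)) = 2π × 3100.64 s
T = 19481.9 s ≈ 5.412 hours

Final answer: 5.412 hours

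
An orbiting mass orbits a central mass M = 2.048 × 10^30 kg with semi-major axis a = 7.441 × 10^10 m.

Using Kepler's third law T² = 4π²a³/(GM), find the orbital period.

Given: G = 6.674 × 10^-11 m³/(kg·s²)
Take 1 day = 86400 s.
M = 2.048 × 10^30 kg
GM = G × M = 6.674 × 10^-11 × 2.048 × 10^30 = 1.36684 × 10^20 m³/s²
a = 7.441 × 10^10 m
a³ = 4.11997 × 10^32 m³
T = 2π √(a³/GM) = 2π √((4.11997 × 10^32) / (1.36684 × 10^20)) = 2π × 1.73616 × 10^6 s
T = 1.09086 × 10^7 s ≈ 126.3 days

Final answer: 126.3 days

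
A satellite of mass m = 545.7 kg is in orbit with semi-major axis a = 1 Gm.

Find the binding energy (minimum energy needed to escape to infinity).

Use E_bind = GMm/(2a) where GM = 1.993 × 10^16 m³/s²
a = 1 Gm = 1 × 10^9 m
GM = 1.993 × 10^16 m³/s²
m = 545.7 kg
GMm = 1.993 × 10^16 × 545.7 = 1.08758 × 10^19 m³·kg/s²
2a = 2 × 10^9 m
E_bind = GMm/(2a) = 5.4379 × 10^9 J ≈ 5.438 GJ

Final answer: 5.438 GJ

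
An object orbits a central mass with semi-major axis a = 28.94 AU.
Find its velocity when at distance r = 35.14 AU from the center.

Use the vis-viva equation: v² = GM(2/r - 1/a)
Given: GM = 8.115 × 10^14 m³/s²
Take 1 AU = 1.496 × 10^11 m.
a = 28.94 AU = 4.32942 × 10^12 m
r = 35.14 AU = 5.25694 × 10^12 m
GM = 8.115 × 10^14 m³/s²
2/r − 1/a = 3.80449 × 10^-13 − 2.30978 × 10^-13 = 1.49472 × 10^-13 m⁻¹
v² = GM (2/r − 1/a) = 121.296 m²/s²
v = 11.0135 m/s ≈ 11.01 m/s

Final answer: 11.01 m/s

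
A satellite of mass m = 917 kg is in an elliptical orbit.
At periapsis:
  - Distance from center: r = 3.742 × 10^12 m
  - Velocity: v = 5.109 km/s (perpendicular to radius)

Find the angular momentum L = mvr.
r = 3.742 × 10^12 m
v = 5.109 km/s = 5109 m/s
vr = 5109 × 3.742 × 10^12 = 1.91179 × 10^16 m²/s
L = m × vr = 917 × 1.91179 × 10^16 = 1.75311 × 10^19 kg·m²/s ≈ 1.753 × 10^19 kg·m²/s

Final answer: L = 1.753 × 10^19 kg·m²/s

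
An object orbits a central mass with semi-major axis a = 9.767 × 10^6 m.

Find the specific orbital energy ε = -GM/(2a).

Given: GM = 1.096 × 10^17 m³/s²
a = 9.767 × 10^6 m
GM = 1.096 × 10^17 m³/s²
2a = 1.9534 × 10^7 m
ε = −GM/(2a) = -5.61073 × 10^9 J/kg ≈ -5.611 GJ/kg

Final answer: -5.611 GJ/kg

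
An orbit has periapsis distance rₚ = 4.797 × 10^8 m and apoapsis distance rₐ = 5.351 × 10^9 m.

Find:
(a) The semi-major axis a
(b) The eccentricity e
rₚ = 4.797 × 10^8 m
rₐ = 5.351 × 10^9 m
(a) a = (rₚ + rₐ)/2 = 2.91535 × 10^9 m ≈ 2.915 × 10^9 m
(b) e = (rₐ − rₚ)/(rₐ + rₚ) = (4.8713 × 10^9) / (5.8307 × 10^9) = 0.835457

Final answer:
(a) a = 2.915 × 10^9 m
(b) e = 0.8355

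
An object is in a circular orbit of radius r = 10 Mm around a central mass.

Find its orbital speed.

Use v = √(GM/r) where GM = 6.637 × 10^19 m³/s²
r = 10 Mm = 1 × 10^7 m
GM = 6.637 × 10^19 m³/s²
GM/r = (6.637 × 10^19) / (1 × 10^7) = 6.637 × 10^12 m²/s²
v = √(GM/r) = 2.57624 × 10^6 m/s ≈ 2576 km/s

Final answer: 2576 km/s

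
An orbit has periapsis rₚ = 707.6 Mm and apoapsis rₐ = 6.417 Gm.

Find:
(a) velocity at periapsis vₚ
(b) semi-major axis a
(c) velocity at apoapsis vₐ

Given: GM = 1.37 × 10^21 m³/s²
rₚ = 707.6 Mm = 7.076 × 10^8 m
rₐ = 6.417 Gm = 6.417 × 10^9 m
GM = 1.37 × 10^21 m³/s²
a = (rₚ + rₐ)/2 = 3.5623 × 10^9 m
e = (rₐ − rₚ)/(rₐ + rₚ) = (5.7094 × 10^9) / (7.1246 × 10^9) = 0.801364
(a) vₚ² = GM (2/rₚ − 1/a) = 1.37 × 10^21 × (2.82646 × 10^-9 − 2.80718 × 10^-10) = 3.48766 × 10^12 m²/s²;  vₚ = 1.86753 × 10^6 m/s ≈ 1868 km/s
(b) a = 3.5623 × 10^9 m ≈ 3.562 Gm
(c) vₐ² = GM (2/rₐ − 1/a) = 1.37 × 10^21 × (3.11672 × 10^-10 − 2.80718 × 10^-10) = 4.24078 × 10^10 m²/s²;  vₐ = 205932 m/s ≈ 205.9 km/s

Final answer:
(a) velocity at periapsis vₚ = 1868 km/s
(b) semi-major axis a = 3.562 Gm
(c) velocity at apoapsis vₐ = 205.9 km/s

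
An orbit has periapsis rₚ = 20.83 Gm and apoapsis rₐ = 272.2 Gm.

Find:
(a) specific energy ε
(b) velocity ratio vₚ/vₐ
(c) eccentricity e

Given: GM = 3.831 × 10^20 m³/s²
rₚ = 20.83 Gm = 2.083 × 10^10 m
rₐ = 272.2 Gm = 2.722 × 10^11 m
GM = 3.831 × 10^20 m³/s²
a = (rₚ + rₐ)/2 = 1.46515 × 10^11 m
e = (rₐ − rₚ)/(rₐ + rₚ) = (2.5137 × 10^11) / (2.9303 × 10^11) = 0.85783
(a) 2a = 2.9303 × 10^11 m;  ε = −GM/(2a) = -1.30737 × 10^9 J/kg ≈ -1.307 GJ/kg
(b) vₚ/vₐ = rₐ/rₚ (angular momentum) = (2.722 × 10^11) / (2.083 × 10^10) = 13.0677 ≈ 13.07
(c) e = 0.85783 ≈ 0.8578

Final answer:
(a) specific energy ε = -1.307 GJ/kg
(b) velocity ratio vₚ/vₐ = 13.07
(c) eccentricity e = 0.8578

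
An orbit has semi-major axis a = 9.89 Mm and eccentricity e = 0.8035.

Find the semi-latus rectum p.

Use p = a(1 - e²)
a = 9.89 Mm = 9.89 × 10^6 m
e = 0.8035,  e² = 0.645612,  1 − e² = 0.354388
p = a(1 − e²) = 9.89 × 10^6 m × 0.354388 = 3.50489 × 10^6 m ≈ 3.505 Mm

Final answer: p = 3.505 Mm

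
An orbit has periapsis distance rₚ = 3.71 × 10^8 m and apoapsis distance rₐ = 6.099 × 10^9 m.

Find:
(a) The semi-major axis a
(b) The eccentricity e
rₚ = 3.71 × 10^8 m
rₐ = 6.099 × 10^9 m
(a) a = (rₚ + rₐ)/2 = 3.235 × 10^9 m ≈ 3.235 × 10^9 m
(b) e = (rₐ − rₚ)/(rₐ + rₚ) = (5.728 × 10^9) / (6.47 × 10^9) = 0.885317

Final answer:
(a) a = 3.235 × 10^9 m
(b) e = 0.8853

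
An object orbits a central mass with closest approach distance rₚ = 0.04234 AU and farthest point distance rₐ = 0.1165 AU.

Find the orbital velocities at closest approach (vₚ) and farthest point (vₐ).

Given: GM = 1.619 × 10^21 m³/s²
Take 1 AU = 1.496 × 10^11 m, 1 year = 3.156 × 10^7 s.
rₚ = 0.04234 AU = 6.33406 × 10^9 m
rₐ = 0.1165 AU = 1.74284 × 10^10 m
GM = 1.619 × 10^21 m³/s²
a = (rₚ + rₐ)/2 = 1.18812 × 10^10 m
Vis-viva: v² = GM (2/r − 1/a)
vₚ² = 1.619 × 10^21 × (3.15753 × 10^-10 − 8.41664 × 10^-11) = 3.74939 × 10^11 m²/s²
vₚ = 612323 m/s ≈ 129.2 AU/year
vₐ² = 1.619 × 10^21 × (1.14755 × 10^-10 − 8.41664 × 10^-11) = 4.95234 × 10^10 m²/s²
vₐ = 222538 m/s ≈ 46.95 AU/year

Final answer: vₚ = 129.2 AU/year, vₐ = 46.95 AU/year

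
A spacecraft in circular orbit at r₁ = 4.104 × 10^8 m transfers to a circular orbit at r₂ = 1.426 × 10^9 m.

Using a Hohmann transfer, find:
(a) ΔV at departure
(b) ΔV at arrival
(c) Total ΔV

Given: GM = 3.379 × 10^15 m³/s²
r₁ = 4.104 × 10^8 m
r₂ = 1.426 × 10^9 m
GM = 3.379 × 10^15 m³/s²
Transfer ellipse: a_t = (r₁ + r₂)/2 = 9.182 × 10^8 m
Circular speed at r₁: v₁ = √(GM/r₁) = 2869.4 m/s
Transfer speed at r₁ (periapsis): v₁ₜ = √(GM(2/r₁ − 1/a_t)) = 3575.87 m/s
(a) ΔV₁ = v₁ₜ − v₁ = 706.473 m/s ≈ 706.5 m/s
Circular speed at r₂: v₂ = √(GM/r₂) = 1539.34 m/s
Transfer speed at r₂ (apoapsis): v₂ₜ = √(GM(2/r₂ − 1/a_t)) = 1029.13 m/s
(b) ΔV₂ = v₂ − v₂ₜ = 510.211 m/s ≈ 510.2 m/s
(c) ΔV_total = ΔV₁ + ΔV₂ = 1216.68 m/s ≈ 1.217 km/s

Final answer:
(a) ΔV₁ = 706.5 m/s
(b) ΔV₂ = 510.2 m/s
(c) ΔV_total = 1.217 km/s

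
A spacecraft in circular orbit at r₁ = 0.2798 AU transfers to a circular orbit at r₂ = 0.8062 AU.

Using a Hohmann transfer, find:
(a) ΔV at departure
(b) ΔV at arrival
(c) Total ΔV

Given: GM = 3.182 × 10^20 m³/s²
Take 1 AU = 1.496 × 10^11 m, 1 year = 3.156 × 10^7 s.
r₁ = 0.2798 AU = 4.18581 × 10^10 m
r₂ = 0.8062 AU = 1.20608 × 10^11 m
GM = 3.182 × 10^20 m³/s²
Transfer ellipse: a_t = (r₁ + r₂)/2 = 8.12328 × 10^10 m
Circular speed at r₁: v₁ = √(GM/r₁) = 87188.7 m/s
Transfer speed at r₁ (periapsis): v₁ₜ = √(GM(2/r₁ − 1/a_t)) = 106238 m/s
(a) ΔV₁ = v₁ₜ − v₁ = 19049.8 m/s ≈ 4.019 AU/year
Circular speed at r₂: v₂ = √(GM/r₂) = 51364.5 m/s
Transfer speed at r₂ (apoapsis): v₂ₜ = √(GM(2/r₂ − 1/a_t)) = 36871.2 m/s
(b) ΔV₂ = v₂ − v₂ₜ = 14493.3 m/s ≈ 3.058 AU/year
(c) ΔV_total = ΔV₁ + ΔV₂ = 33543.1 m/s ≈ 7.076 AU/year

Final answer:
(a) ΔV₁ = 4.019 AU/year
(b) ΔV₂ = 3.058 AU/year
(c) ΔV_total = 7.076 AU/year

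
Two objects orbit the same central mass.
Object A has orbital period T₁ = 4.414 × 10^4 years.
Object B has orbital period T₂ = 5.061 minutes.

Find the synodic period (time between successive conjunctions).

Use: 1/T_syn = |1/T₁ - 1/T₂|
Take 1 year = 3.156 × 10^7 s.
T₁ = 4.414 × 10^4 years = 1.39306 × 10^12 s
T₂ = 5.061 minutes = 303.66 s
1/T₁ = 7.17845 × 10^-13 s⁻¹
1/T₂ = 0.00329316 s⁻¹
|1/T₁ − 1/T₂| = 0.00329316 s⁻¹
T_syn = 1 / |1/T₁ − 1/T₂| = 303.66 s ≈ 5.061 minutes

Final answer: T_syn = 5.061 minutes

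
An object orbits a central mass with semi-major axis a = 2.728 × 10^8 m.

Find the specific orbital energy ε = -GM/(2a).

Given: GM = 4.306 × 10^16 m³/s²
a = 2.728 × 10^8 m
GM = 4.306 × 10^16 m³/s²
2a = 5.456 × 10^8 m
ε = −GM/(2a) = -7.89223 × 10^7 J/kg ≈ -78.92 MJ/kg

Final answer: -78.92 MJ/kg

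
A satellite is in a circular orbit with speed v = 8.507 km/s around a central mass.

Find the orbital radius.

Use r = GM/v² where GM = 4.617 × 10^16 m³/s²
v = 8.507 km/s = 8507 m/s
GM = 4.617 × 10^16 m³/s²
v² = 7.2369 × 10^7 m²/s²
r = GM/v² = (4.617 × 10^16) / (7.2369 × 10^7) = 6.3798 × 10^8 m ≈ 6.38 × 10^8 m

Final answer: 6.38 × 10^8 m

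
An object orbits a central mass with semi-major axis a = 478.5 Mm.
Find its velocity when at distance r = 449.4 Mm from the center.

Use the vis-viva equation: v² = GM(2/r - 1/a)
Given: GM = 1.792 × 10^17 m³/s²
a = 478.5 Mm = 4.785 × 10^8 m
r = 449.4 Mm = 4.494 × 10^8 m
GM = 1.792 × 10^17 m³/s²
2/r − 1/a = 4.45038 × 10^-9 − 2.08986 × 10^-9 = 2.36051 × 10^-9 m⁻¹
v² = GM (2/r − 1/a) = 4.23004 × 10^8 m²/s²
v = 20567.1 m/s ≈ 20.57 km/s

Final answer: 20.57 km/s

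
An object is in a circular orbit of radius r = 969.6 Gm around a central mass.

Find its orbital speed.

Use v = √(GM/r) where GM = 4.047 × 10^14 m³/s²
r = 969.6 Gm = 9.696 × 10^11 m
GM = 4.047 × 10^14 m³/s²
GM/r = (4.047 × 10^14) / (9.696 × 10^11) = 417.389 m²/s²
v = √(GM/r) = 20.4301 m/s ≈ 20.43 m/s

Final answer: 20.43 m/s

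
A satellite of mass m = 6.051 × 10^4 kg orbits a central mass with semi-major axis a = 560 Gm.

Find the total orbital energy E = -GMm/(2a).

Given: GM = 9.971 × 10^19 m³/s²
a = 560 Gm = 5.6 × 10^11 m
GM = 9.971 × 10^19 m³/s²
2a = 1.12 × 10^12 m
GMm = 9.971 × 10^19 × 60510 = 6.03345 × 10^24 m³·kg/s²
E = −GMm/(2a) = -5.38701 × 10^12 J ≈ -5.387 TJ

Final answer: -5.387 TJ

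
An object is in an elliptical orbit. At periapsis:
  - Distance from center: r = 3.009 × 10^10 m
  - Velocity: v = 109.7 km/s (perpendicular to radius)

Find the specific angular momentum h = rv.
r = 3.009 × 10^10 m
v = 109.7 km/s = 109700 m/s
h = rv = 3.009 × 10^10 × 109700 = 3.30087 × 10^15 m²/s ≈ 3.301 × 10^15 m²/s

Final answer: h = 3.301 × 10^15 m²/s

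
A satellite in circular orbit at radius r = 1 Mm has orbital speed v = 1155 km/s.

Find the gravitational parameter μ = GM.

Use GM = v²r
r = 1 Mm = 1 × 10^6 m
v = 1155 km/s = 1.155 × 10^6 m/s
v² = 1.33402 × 10^12 m²/s²
GM = v²r = 1.33402 × 10^12 × 1 × 10^6 = 1.33402 × 10^18 m³/s²
GM ≈ 1.334 × 10^18 m³/s²

Final answer: GM = 1.334 × 10^18 m³/s²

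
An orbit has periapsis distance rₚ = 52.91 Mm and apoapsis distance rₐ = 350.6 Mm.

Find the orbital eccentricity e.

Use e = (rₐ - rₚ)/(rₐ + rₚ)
rₚ = 52.91 Mm = 5.291 × 10^7 m
rₐ = 350.6 Mm = 3.506 × 10^8 m
rₐ − rₚ = 2.9769 × 10^8 m
rₐ + rₚ = 4.0351 × 10^8 m
e = (rₐ − rₚ)/(rₐ + rₚ) = 0.737751

Final answer: e = 0.7378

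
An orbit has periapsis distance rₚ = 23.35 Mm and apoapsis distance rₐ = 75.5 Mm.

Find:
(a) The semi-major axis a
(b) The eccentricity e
rₚ = 23.35 Mm = 2.335 × 10^7 m
rₐ = 75.5 Mm = 7.55 × 10^7 m
(a) a = (rₚ + rₐ)/2 = 4.9425 × 10^7 m ≈ 49.42 Mm
(b) e = (rₐ − rₚ)/(rₐ + rₚ) = (5.215 × 10^7) / (9.885 × 10^7) = 0.527567

Final answer:
(a) a = 49.42 Mm
(b) e = 0.5276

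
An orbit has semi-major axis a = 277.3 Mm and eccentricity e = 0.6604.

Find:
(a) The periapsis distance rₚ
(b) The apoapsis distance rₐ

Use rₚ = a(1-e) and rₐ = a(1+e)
a = 277.3 Mm = 2.773 × 10^8 m
e = 0.6604:  1 − e = 0.3396,  1 + e = 1.6604
(a) rₚ = a(1 − e) = 2.773 × 10^8 m × 0.3396 = 9.41711 × 10^7 m ≈ 94.17 Mm
(b) rₐ = a(1 + e) = 2.773 × 10^8 m × 1.6604 = 4.60429 × 10^8 m ≈ 460.4 Mm

Final answer:
(a) rₚ = 94.17 Mm
(b) rₐ = 460.4 Mm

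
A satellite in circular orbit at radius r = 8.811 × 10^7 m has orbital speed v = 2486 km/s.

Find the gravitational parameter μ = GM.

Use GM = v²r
r = 8.811 × 10^7 m
v = 2486 km/s = 2.486 × 10^6 m/s
v² = 6.1802 × 10^12 m²/s²
GM = v²r = 6.1802 × 10^12 × 8.811 × 10^7 = 5.44537 × 10^20 m³/s²
GM ≈ 5.445 × 10^20 m³/s²

Final answer: GM = 5.445 × 10^20 m³/s²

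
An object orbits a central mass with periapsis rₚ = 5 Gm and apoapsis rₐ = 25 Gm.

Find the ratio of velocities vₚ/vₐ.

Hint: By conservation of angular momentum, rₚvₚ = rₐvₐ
rₚ = 5 Gm = 5 × 10^9 m
rₐ = 25 Gm = 2.5 × 10^10 m
rₚvₚ = rₐvₐ  ⇒  vₚ/vₐ = rₐ/rₚ
vₚ/vₐ = (2.5 × 10^10) / (5 × 10^9) = 5

Final answer: vₚ/vₐ = 5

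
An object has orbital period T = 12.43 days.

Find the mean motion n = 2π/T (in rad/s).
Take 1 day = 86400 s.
T = 12.43 days = 1.07395 × 10^6 s
n = 2π / (1.07395 × 10^6 s) = 5.85053 × 10^-6 rad/s ≈ 5.851 × 10^-6 rad/s

Final answer: n = 5.851 × 10^-6 rad/s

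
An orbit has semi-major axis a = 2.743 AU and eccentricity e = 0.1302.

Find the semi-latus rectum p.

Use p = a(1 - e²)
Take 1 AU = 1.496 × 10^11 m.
a = 2.743 AU = 4.10353 × 10^11 m
e = 0.1302,  e² = 0.016952,  1 − e² = 0.983048
p = a(1 − e²) = 4.10353 × 10^11 m × 0.983048 = 4.03396 × 10^11 m ≈ 2.697 AU

Final answer: p = 2.697 AU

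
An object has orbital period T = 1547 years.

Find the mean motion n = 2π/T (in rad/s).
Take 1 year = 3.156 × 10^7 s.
T = 1547 years = 4.88233 × 10^10 s
n = 2π / (4.88233 × 10^10 s) = 1.28692 × 10^-10 rad/s ≈ 1.287 × 10^-10 rad/s

Final answer: n = 1.287 × 10^-10 rad/s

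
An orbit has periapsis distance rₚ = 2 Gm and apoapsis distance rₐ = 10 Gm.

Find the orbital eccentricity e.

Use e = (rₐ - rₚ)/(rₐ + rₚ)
rₚ = 2 Gm = 2 × 10^9 m
rₐ = 10 Gm = 1 × 10^10 m
rₐ − rₚ = 8 × 10^9 m
rₐ + rₚ = 1.2 × 10^10 m
e = (rₐ − rₚ)/(rₐ + rₚ) = 0.666667

Final answer: e = 0.6667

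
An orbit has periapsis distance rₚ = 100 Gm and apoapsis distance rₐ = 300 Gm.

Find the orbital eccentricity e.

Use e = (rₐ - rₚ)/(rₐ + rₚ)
rₚ = 100 Gm = 1 × 10^11 m
rₐ = 300 Gm = 3 × 10^11 m
rₐ − rₚ = 2 × 10^11 m
rₐ + rₚ = 4 × 10^11 m
e = (rₐ − rₚ)/(rₐ + rₚ) = 0.5

Final answer: e = 0.5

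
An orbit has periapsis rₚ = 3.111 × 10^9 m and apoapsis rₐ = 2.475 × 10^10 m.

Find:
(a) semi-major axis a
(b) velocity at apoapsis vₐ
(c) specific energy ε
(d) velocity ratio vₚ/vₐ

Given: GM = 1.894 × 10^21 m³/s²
rₚ = 3.111 × 10^9 m
rₐ = 2.475 × 10^10 m
GM = 1.894 × 10^21 m³/s²
a = (rₚ + rₐ)/2 = 1.39305 × 10^10 m
e = (rₐ − rₚ)/(rₐ + rₚ) = (2.1639 × 10^10) / (2.7861 × 10^10) = 0.776677
(a) a = 1.39305 × 10^10 m ≈ 1.393 × 10^10 m
(b) vₐ² = GM (2/rₐ − 1/a) = 1.894 × 10^21 × (8.08081 × 10^-11 − 7.17849 × 10^-11) = 1.70898 × 10^10 m²/s²;  vₐ = 130728 m/s ≈ 130.7 km/s
(c) 2a = 2.7861 × 10^10 m;  ε = −GM/(2a) = -6.79803 × 10^10 J/kg ≈ -67.98 GJ/kg
(d) vₚ/vₐ = rₐ/rₚ (angular momentum) = (2.475 × 10^10) / (3.111 × 10^9) = 7.95564 ≈ 7.956

Final answer:
(a) semi-major axis a = 1.393 × 10^10 m
(b) velocity at apoapsis vₐ = 130.7 km/s
(c) specific energy ε = -67.98 GJ/kg
(d) velocity ratio vₚ/vₐ = 7.956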